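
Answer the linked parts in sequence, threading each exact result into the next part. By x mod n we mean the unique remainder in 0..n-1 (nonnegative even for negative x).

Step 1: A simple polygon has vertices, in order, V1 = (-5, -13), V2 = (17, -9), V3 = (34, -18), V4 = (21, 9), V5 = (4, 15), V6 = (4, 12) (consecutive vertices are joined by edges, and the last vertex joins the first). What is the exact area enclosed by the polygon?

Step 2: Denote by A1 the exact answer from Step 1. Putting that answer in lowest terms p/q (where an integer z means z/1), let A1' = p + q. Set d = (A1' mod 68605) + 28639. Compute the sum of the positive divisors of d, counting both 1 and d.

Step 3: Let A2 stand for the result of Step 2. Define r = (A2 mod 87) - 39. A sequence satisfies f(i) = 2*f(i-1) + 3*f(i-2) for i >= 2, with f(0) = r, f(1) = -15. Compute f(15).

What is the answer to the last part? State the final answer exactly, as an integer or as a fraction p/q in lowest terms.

-53808405

Step 1: cross terms: (-5*-9 - 17*-13)=266, (17*-18 - 34*-9)=0, (34*9 - 21*-18)=684, (21*15 - 4*9)=279, (4*12 - 4*15)=-12, (4*-13 - -5*12)=8; twice the area = |1225| = 1225; area = 1225/2; answer 1225/2
Step 2: A1 = 1225/2; threaded value p + q = 1227; d = 29866; 29866 = 2 * 109 * 137; sigma = (1 + 2) * (1 + 109) * (1 + 137) = 3 * 110 * 138 = 45540; answer 45540
Step 3: A2 = 45540; r = 0; f(2) = 2*(-15) + 3*(0) = -30; iterating: f(2)=-30, f(3)=-105, f(4)=-300, f(5)=-915, f(6)=-2730, f(7)=-8205, f(8)=-24600, f(9)=-73815, f(10)=-221430, f(11)=-664305, f(12)=-1992900, f(13)=-5978715, f(14)=-17936130, f(15)=-53808405; answer -53808405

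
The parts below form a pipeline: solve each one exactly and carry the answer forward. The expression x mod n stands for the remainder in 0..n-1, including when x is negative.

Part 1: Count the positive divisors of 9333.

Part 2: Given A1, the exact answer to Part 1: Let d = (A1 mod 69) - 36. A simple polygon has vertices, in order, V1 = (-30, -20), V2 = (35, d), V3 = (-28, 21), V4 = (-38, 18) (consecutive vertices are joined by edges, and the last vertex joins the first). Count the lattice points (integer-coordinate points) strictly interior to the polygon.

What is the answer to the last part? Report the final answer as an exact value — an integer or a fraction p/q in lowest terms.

1533

Part 1: 9333 = 3^2 * 17 * 61; number of divisors = (2+1) * (1+1) * (1+1) = 12; answer 12
Part 2: A1 = 12; d = -24; cross terms: (-30*-24 - 35*-20)=1420, (35*21 - -28*-24)=63, (-28*18 - -38*21)=294, (-38*-20 - -30*18)=1300; twice the area = |3077| = 3077; area = 3077/2; boundary points = 1 + 9 + 1 + 2 = 13; strictly interior points = area - boundary/2 + 1 = 1533; answer 1533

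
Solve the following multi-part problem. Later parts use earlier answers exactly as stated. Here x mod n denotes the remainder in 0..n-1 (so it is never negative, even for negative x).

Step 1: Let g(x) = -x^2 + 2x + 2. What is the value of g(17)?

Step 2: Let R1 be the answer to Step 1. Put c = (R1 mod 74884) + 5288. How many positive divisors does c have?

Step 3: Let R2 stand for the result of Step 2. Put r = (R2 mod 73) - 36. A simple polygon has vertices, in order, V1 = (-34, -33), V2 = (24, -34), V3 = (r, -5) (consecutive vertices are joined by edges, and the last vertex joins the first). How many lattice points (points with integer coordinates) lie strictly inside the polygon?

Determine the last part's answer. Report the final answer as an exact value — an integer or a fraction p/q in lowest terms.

Step 1: -1*(17)^2 + 2*(17)^1 + 2 = (-289) + (34) + (2) = -253; answer -253
Step 2: R1 = -253; c = 79919; 79919 = 7^3 * 233; number of divisors = (3+1) * (1+1) = 8; answer 8
Step 3: R2 = 8; r = -28; cross terms: (-34*-34 - 24*-33)=1948, (24*-5 - -28*-34)=-1072, (-28*-33 - -34*-5)=754; twice the area = |1630| = 1630; area = 815; boundary points = 1 + 1 + 2 = 4; strictly interior points = area - boundary/2 + 1 = 814; answer 814

814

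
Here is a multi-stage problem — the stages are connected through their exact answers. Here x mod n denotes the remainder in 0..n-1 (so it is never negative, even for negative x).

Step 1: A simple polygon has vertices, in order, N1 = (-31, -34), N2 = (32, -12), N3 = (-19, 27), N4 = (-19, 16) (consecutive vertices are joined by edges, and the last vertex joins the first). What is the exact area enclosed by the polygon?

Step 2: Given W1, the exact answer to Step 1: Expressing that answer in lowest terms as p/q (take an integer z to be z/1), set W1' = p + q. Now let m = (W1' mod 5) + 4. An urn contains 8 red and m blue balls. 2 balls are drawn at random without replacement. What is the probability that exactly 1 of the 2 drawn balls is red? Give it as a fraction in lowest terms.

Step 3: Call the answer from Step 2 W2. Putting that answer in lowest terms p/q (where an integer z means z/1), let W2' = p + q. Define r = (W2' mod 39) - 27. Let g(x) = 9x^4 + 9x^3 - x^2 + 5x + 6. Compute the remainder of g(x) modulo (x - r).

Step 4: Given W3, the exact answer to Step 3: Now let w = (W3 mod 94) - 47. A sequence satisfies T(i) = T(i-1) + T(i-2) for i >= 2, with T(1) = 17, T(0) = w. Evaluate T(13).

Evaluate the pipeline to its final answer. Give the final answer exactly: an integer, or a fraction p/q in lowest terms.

-1943

Step 1: cross terms: (-31*-12 - 32*-34)=1460, (32*27 - -19*-12)=636, (-19*16 - -19*27)=209, (-19*-34 - -31*16)=1142; twice the area = |3447| = 3447; area = 3447/2; answer 3447/2
Step 2: W1 = 3447/2; threaded value p + q = 3449; m = 8; total draws C(16,2) = 120; favorable C(8,1)*C(8,1) = 64; P = 8/15; answer 8/15
Step 3: W2 = 8/15; threaded value p + q = 23; r = -4; remainder = value at the root: 9*(-4)^4 + 9*(-4)^3 - 1*(-4)^2 + 5*(-4)^1 + 6 = (2304) + (-576) + (-16) + (-20) + (6) = 1698; answer 1698
Step 4: W3 = 1698; w = -41; T(2) = 1*(17) + 1*(-41) = -24; iterating: T(2)=-24, T(3)=-7, T(4)=-31, T(5)=-38, T(6)=-69, T(7)=-107, T(8)=-176, T(9)=-283, T(10)=-459, T(11)=-742, T(12)=-1201, T(13)=-1943; answer -1943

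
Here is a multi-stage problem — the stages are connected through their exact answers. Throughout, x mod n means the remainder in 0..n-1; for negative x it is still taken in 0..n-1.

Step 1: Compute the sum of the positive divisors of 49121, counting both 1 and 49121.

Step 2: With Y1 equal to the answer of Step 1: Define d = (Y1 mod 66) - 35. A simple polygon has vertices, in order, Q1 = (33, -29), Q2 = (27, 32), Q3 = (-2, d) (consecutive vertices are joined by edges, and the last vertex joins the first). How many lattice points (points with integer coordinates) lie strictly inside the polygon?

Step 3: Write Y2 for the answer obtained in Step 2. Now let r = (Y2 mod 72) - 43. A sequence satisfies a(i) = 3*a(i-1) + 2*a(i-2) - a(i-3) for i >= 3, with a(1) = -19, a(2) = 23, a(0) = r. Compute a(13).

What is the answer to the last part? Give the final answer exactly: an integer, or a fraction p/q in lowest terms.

Step 1: 49121 is prime, so its only divisors are 1 and 49121; sigma = 1 + 49121 = 49122; answer 49122
Step 2: Y1 = 49122; d = -17; cross terms: (33*32 - 27*-29)=1839, (27*-17 - -2*32)=-395, (-2*-29 - 33*-17)=619; twice the area = |2063| = 2063; area = 2063/2; boundary points = 1 + 1 + 1 = 3; strictly interior points = area - boundary/2 + 1 = 1031; answer 1031
Step 3: Y2 = 1031; r = -20; a(3) = 3*(23) + 2*(-19) - 1*(-20) = 51; iterating: a(3)=51, a(4)=218, a(5)=733, a(6)=2584, a(7)=9000, a(8)=31435, a(9)=109721, a(10)=383033, a(11)=1337106, a(12)=4667663, a(13)=16294168; answer 16294168

16294168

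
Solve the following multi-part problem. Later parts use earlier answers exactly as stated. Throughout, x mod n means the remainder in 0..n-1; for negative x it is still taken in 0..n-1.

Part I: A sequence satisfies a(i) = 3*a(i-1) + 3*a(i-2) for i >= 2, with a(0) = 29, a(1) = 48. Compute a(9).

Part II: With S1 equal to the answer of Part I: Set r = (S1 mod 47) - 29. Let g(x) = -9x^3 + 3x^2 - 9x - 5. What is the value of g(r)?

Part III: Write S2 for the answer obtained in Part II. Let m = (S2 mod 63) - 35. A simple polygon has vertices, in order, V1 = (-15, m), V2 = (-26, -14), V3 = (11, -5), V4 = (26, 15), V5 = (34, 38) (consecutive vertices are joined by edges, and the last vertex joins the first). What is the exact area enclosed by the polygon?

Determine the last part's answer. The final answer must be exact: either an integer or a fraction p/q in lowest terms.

Part I: a(2) = 3*(48) + 3*(29) = 231; iterating: a(2)=231, a(3)=837, a(4)=3204, a(5)=12123, a(6)=45981, a(7)=174312, a(8)=660879, a(9)=2505573; answer 2505573
Part II: S1 = 2505573; r = -26; -9*(-26)^3 + 3*(-26)^2 - 9*(-26)^1 - 5 = (158184) + (2028) + (234) + (-5) = 160441; answer 160441
Part III: S2 = 160441; m = 8; cross terms: (-15*-14 - -26*8)=418, (-26*-5 - 11*-14)=284, (11*15 - 26*-5)=295, (26*38 - 34*15)=478, (34*8 - -15*38)=842; twice the area = |2317| = 2317; area = 2317/2; answer 2317/2

2317/2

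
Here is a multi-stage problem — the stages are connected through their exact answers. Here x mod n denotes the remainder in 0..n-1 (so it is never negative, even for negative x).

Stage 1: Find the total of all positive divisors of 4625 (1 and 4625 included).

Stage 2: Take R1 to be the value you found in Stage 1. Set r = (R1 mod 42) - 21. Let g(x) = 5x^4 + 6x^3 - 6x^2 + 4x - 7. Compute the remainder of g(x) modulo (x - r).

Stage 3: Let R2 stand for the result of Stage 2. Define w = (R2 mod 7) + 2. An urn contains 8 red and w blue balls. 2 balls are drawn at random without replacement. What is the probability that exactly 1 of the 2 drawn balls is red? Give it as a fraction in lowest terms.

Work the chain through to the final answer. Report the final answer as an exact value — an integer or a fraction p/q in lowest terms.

20/39

Stage 1: 4625 = 5^3 * 37; sigma = (1 + 5 + 25 + 125) * (1 + 37) = 156 * 38 = 5928; answer 5928
Stage 2: R1 = 5928; r = -15; remainder = value at the root: 5*(-15)^4 + 6*(-15)^3 - 6*(-15)^2 + 4*(-15)^1 - 7 = (253125) + (-20250) + (-1350) + (-60) + (-7) = 231458; answer 231458
Stage 3: R2 = 231458; w = 5; total draws C(13,2) = 78; favorable C(8,1)*C(5,1) = 40; P = 20/39; answer 20/39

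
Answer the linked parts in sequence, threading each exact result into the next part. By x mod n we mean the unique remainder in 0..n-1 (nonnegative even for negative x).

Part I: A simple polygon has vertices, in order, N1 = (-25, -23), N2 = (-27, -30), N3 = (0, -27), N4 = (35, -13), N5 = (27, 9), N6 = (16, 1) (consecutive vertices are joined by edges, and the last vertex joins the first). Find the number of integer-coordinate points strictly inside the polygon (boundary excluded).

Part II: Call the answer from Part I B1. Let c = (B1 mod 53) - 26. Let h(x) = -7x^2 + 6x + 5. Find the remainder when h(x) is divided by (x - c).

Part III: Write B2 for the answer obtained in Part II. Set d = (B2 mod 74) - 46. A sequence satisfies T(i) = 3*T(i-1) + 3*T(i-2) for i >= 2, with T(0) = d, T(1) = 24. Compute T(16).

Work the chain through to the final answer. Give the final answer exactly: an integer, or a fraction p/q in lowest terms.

15521252724

Part I: cross terms: (-25*-30 - -27*-23)=129, (-27*-27 - 0*-30)=729, (0*-13 - 35*-27)=945, (35*9 - 27*-13)=666, (27*1 - 16*9)=-117, (16*-23 - -25*1)=-343; twice the area = |2009| = 2009; area = 2009/2; boundary points = 1 + 3 + 7 + 2 + 1 + 1 = 15; strictly interior points = area - boundary/2 + 1 = 998; answer 998
Part II: B1 = 998; c = 18; remainder = value at the root: -7*(18)^2 + 6*(18)^1 + 5 = (-2268) + (108) + (5) = -2155; answer -2155
Part III: B2 = -2155; d = 19; T(2) = 3*(24) + 3*(19) = 129; iterating: T(2)=129, T(3)=459, T(4)=1764, T(5)=6669, T(6)=25299, T(7)=95904, T(8)=363609, T(9)=1378539, T(10)=5226444, T(11)=19814949, T(12)=75124179, T(13)=284817384, T(14)=1079824689, T(15)=4093926219, T(16)=15521252724; answer 15521252724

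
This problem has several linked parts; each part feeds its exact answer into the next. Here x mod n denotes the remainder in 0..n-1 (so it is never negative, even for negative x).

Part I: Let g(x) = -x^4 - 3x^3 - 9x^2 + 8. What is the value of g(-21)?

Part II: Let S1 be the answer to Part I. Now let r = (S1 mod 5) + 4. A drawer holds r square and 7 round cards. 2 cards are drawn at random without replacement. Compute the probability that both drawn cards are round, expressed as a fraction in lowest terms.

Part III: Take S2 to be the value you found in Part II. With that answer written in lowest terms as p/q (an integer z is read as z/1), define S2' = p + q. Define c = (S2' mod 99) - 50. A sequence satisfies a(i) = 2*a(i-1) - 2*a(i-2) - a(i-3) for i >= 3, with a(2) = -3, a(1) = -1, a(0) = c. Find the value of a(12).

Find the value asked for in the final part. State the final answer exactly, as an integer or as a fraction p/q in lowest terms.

Part I: -1*(-21)^4 - 3*(-21)^3 - 9*(-21)^2 + 8 = (-194481) + (27783) + (-3969) + (8) = -170659; answer -170659
Part II: S1 = -170659; r = 5; total draws C(12,2) = 66; favorable C(7,2) = 21; P = 7/22; answer 7/22
Part III: S2 = 7/22; threaded value p + q = 29; c = -21; a(3) = 2*(-3) - 2*(-1) - 1*(-21) = 17; iterating: a(3)=17, a(4)=41, a(5)=51, a(6)=3, a(7)=-137, a(8)=-331, a(9)=-391, a(10)=17, a(11)=1147, a(12)=2651; answer 2651

2651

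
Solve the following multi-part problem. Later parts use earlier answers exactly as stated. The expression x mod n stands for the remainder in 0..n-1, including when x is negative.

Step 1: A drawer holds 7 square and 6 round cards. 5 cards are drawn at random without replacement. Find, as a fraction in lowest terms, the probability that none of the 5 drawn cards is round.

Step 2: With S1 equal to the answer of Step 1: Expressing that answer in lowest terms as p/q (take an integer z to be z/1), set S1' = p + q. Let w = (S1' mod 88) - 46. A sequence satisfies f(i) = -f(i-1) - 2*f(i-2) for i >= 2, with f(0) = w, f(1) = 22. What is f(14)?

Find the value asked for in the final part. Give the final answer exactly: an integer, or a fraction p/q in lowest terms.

2078

Step 1: total draws C(13,5) = 1287; favorable C(7,5) = 21; P = 7/429; answer 7/429
Step 2: S1 = 7/429; threaded value p + q = 436; w = 38; f(2) = -1*(22) - 2*(38) = -98; iterating: f(2)=-98, f(3)=54, f(4)=142, f(5)=-250, f(6)=-34, f(7)=534, f(8)=-466, f(9)=-602, f(10)=1534, f(11)=-330, f(12)=-2738, f(13)=3398, f(14)=2078; answer 2078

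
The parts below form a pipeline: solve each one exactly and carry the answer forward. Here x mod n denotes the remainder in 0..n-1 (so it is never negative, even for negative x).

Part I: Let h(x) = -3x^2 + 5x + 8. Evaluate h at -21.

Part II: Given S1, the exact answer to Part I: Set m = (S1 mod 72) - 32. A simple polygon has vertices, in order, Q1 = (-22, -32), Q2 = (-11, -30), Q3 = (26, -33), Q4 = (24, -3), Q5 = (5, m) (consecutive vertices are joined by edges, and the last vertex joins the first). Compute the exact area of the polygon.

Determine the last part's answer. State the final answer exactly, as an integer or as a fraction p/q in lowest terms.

734

Part I: -3*(-21)^2 + 5*(-21)^1 + 8 = (-1323) + (-105) + (8) = -1420; answer -1420
Part II: S1 = -1420; m = -12; cross terms: (-22*-30 - -11*-32)=308, (-11*-33 - 26*-30)=1143, (26*-3 - 24*-33)=714, (24*-12 - 5*-3)=-273, (5*-32 - -22*-12)=-424; twice the area = |1468| = 1468; area = 734; answer 734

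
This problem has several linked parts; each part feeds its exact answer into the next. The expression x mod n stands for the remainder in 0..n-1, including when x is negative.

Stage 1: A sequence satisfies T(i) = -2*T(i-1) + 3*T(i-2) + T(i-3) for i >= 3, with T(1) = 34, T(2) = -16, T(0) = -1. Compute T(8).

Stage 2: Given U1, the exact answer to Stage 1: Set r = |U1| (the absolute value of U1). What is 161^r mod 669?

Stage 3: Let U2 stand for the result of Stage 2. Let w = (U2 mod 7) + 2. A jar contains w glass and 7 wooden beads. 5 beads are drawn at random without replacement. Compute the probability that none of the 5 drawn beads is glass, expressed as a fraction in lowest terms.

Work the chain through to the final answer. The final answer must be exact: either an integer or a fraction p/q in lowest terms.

7/264

Stage 1: T(3) = -2*(-16) + 3*(34) + 1*(-1) = 133; iterating: T(3)=133, T(4)=-280, T(5)=943, T(6)=-2593, T(7)=7735, T(8)=-22306; answer -22306
Stage 2: U1 = -22306; r = 22306; squarings mod 669: 161^1=161, 161^2=499, 161^4=133, 161^8=295, 161^16=55, 161^32=349, 161^64=43, 161^128=511, 161^256=211, 161^512=367, 161^1024=220, 161^2048=232, 161^4096=304, 161^8192=94, 161^16384=139; 161^22306 = 161^2 * 161^32 * 161^256 * 161^512 * 161^1024 * 161^4096 * 161^16384 = 535 (mod 669); answer 535
Stage 3: U2 = 535; w = 5; total draws C(12,5) = 792; favorable C(7,5) = 21; P = 7/264; answer 7/264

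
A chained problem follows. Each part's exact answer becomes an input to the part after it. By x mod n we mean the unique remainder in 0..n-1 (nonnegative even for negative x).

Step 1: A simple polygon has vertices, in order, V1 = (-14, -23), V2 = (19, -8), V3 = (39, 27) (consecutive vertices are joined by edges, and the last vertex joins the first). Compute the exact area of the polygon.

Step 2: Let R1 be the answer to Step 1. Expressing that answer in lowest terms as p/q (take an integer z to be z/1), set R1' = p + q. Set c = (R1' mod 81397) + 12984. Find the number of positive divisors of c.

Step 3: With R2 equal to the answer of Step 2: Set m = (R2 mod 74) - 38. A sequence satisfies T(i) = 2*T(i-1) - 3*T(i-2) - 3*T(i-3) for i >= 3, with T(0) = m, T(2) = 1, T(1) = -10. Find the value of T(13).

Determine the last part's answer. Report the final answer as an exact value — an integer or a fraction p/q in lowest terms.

-246691

Step 1: cross terms: (-14*-8 - 19*-23)=549, (19*27 - 39*-8)=825, (39*-23 - -14*27)=-519; twice the area = |855| = 855; area = 855/2; answer 855/2
Step 2: R1 = 855/2; threaded value p + q = 857; c = 13841; 13841 is prime, so its only divisors are 1 and 13841; count = 2; answer 2
Step 3: R2 = 2; m = -36; T(3) = 2*(1) - 3*(-10) - 3*(-36) = 140; iterating: T(3)=140, T(4)=307, T(5)=191, T(6)=-959, T(7)=-3412, T(8)=-4520, T(9)=4073, T(10)=31942, T(11)=65225, T(12)=22405, T(13)=-246691; answer -246691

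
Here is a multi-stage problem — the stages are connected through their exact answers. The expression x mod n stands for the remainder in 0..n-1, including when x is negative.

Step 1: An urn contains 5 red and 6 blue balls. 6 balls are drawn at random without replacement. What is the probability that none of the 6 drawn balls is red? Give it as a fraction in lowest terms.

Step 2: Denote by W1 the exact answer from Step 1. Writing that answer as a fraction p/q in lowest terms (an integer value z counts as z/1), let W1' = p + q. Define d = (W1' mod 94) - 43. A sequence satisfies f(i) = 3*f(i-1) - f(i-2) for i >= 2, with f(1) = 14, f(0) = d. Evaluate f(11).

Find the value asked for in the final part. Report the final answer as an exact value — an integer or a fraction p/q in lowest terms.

-49706

Step 1: total draws C(11,6) = 462; favorable C(6,6) = 1; P = 1/462; answer 1/462
Step 2: W1 = 1/462; threaded value p + q = 463; d = 44; f(2) = 3*(14) - 1*(44) = -2; iterating: f(2)=-2, f(3)=-20, f(4)=-58, f(5)=-154, f(6)=-404, f(7)=-1058, f(8)=-2770, f(9)=-7252, f(10)=-18986, f(11)=-49706; answer -49706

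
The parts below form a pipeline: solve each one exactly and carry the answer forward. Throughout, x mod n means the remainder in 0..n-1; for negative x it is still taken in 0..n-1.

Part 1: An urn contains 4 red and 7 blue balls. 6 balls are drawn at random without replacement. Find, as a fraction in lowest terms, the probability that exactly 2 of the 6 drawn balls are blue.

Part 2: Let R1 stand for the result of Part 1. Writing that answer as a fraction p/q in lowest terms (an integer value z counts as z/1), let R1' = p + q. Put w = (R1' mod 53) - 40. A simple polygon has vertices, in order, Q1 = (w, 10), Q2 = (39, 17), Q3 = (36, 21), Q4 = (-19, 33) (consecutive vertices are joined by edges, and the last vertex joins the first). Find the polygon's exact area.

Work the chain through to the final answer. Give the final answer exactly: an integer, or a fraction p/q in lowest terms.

Part 1: total draws C(11,6) = 462; favorable C(7,2)*C(4,4) = 21; P = 1/22; answer 1/22
Part 2: R1 = 1/22; threaded value p + q = 23; w = -17; cross terms: (-17*17 - 39*10)=-679, (39*21 - 36*17)=207, (36*33 - -19*21)=1587, (-19*10 - -17*33)=371; twice the area = |1486| = 1486; area = 743; answer 743

743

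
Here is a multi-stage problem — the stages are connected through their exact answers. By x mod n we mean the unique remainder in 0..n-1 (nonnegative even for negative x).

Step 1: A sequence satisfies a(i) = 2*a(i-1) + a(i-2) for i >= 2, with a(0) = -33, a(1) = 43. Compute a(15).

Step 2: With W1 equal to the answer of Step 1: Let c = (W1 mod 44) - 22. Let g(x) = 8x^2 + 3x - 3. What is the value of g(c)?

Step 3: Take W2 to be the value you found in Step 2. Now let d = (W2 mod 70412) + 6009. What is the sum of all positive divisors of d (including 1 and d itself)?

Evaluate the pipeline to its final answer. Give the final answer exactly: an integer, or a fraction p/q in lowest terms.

9456

Step 1: a(2) = 2*(43) + 1*(-33) = 53; iterating: a(2)=53, a(3)=149, a(4)=351, a(5)=851, a(6)=2053, a(7)=4957, a(8)=11967, a(9)=28891, a(10)=69749, a(11)=168389, a(12)=406527, a(13)=981443, a(14)=2369413, a(15)=5720269; answer 5720269
Step 2: W1 = 5720269; c = -17; 8*(-17)^2 + 3*(-17)^1 - 3 = (2312) + (-51) + (-3) = 2258; answer 2258
Step 3: W2 = 2258; d = 8267; 8267 = 7 * 1181; sigma = (1 + 7) * (1 + 1181) = 8 * 1182 = 9456; answer 9456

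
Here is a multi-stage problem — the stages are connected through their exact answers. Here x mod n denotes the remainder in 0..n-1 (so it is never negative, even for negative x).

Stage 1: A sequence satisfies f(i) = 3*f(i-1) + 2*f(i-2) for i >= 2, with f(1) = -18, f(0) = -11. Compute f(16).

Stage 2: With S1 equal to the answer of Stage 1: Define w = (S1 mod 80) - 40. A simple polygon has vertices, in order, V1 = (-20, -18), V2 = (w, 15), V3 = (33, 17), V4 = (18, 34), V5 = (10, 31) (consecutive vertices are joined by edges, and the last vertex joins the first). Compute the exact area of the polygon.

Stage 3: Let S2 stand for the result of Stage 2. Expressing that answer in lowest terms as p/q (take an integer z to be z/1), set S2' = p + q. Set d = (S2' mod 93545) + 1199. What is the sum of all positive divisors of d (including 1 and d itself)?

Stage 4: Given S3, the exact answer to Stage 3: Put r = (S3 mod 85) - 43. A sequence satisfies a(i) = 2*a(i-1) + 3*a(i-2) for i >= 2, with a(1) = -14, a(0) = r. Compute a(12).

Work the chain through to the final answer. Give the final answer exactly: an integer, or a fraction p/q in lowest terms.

-7041619

Stage 1: f(2) = 3*(-18) + 2*(-11) = -76; iterating: f(2)=-76, f(3)=-264, f(4)=-944, f(5)=-3360, f(6)=-11968, f(7)=-42624, f(8)=-151808, f(9)=-540672, f(10)=-1925632, f(11)=-6858240, f(12)=-24425984, f(13)=-86994432, f(14)=-309835264, f(15)=-1103494656, f(16)=-3930154496; answer -3930154496
Stage 2: S1 = -3930154496; w = 24; cross terms: (-20*15 - 24*-18)=132, (24*17 - 33*15)=-87, (33*34 - 18*17)=816, (18*31 - 10*34)=218, (10*-18 - -20*31)=440; twice the area = |1519| = 1519; area = 1519/2; answer 1519/2
Stage 3: S2 = 1519/2; threaded value p + q = 1521; d = 2720; 2720 = 2^5 * 5 * 17; sigma = (1 + 2 + 4 + 8 + 16 + 32) * (1 + 5) * (1 + 17) = 63 * 6 * 18 = 6804; answer 6804
Stage 4: S3 = 6804; r = -39; a(2) = 2*(-14) + 3*(-39) = -145; iterating: a(2)=-145, a(3)=-332, a(4)=-1099, a(5)=-3194, a(6)=-9685, a(7)=-28952, a(8)=-86959, a(9)=-260774, a(10)=-782425, a(11)=-2347172, a(12)=-7041619; answer -7041619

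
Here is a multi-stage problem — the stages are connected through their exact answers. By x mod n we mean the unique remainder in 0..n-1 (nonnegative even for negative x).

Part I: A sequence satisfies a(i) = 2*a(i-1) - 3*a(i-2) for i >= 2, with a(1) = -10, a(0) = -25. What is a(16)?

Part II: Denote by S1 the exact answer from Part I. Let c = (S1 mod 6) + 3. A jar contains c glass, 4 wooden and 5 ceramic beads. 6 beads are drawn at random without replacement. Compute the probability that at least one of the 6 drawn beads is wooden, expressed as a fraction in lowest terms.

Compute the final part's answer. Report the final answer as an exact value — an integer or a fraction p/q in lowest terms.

Part I: a(2) = 2*(-10) - 3*(-25) = 55; iterating: a(2)=55, a(3)=140, a(4)=115, a(5)=-190, a(6)=-725, a(7)=-880, a(8)=415, a(9)=3470, a(10)=5695, a(11)=980, a(12)=-15125, a(13)=-33190, a(14)=-21005, a(15)=57560, a(16)=178135; answer 178135
Part II: S1 = 178135; c = 4; total draws C(13,6) = 1716; complement C(9,6) = 84; favorable 1716 - 84 = 1632; P = 136/143; answer 136/143

136/143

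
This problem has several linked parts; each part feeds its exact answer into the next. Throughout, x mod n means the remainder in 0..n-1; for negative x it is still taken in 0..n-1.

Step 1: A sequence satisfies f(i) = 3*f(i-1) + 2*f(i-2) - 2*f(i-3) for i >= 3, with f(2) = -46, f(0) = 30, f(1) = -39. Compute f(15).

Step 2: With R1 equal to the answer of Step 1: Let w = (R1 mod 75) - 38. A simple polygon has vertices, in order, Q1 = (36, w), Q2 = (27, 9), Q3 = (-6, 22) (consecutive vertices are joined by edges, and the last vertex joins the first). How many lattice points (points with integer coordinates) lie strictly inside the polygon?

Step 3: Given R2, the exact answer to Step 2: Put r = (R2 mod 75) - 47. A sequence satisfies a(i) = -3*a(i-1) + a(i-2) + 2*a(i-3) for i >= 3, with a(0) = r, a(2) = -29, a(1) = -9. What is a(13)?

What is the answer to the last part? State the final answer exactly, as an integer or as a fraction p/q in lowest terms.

Step 1: f(3) = 3*(-46) + 2*(-39) - 2*(30) = -276; iterating: f(3)=-276, f(4)=-842, f(5)=-2986, f(6)=-10090, f(7)=-34558, f(8)=-117882, f(9)=-402582, f(10)=-1374394, f(11)=-4692582, f(12)=-16021370, f(13)=-54700486, f(14)=-186759034, f(15)=-637635334; answer -637635334
Step 2: R1 = -637635334; w = 3; cross terms: (36*9 - 27*3)=243, (27*22 - -6*9)=648, (-6*3 - 36*22)=-810; twice the area = |81| = 81; area = 81/2; boundary points = 3 + 1 + 1 = 5; strictly interior points = area - boundary/2 + 1 = 39; answer 39
Step 3: R2 = 39; r = -8; a(3) = -3*(-29) + 1*(-9) + 2*(-8) = 62; iterating: a(3)=62, a(4)=-233, a(5)=703, a(6)=-2218, a(7)=6891, a(8)=-21485, a(9)=66910, a(10)=-208433, a(11)=649239, a(12)=-2022330, a(13)=6299363; answer 6299363

6299363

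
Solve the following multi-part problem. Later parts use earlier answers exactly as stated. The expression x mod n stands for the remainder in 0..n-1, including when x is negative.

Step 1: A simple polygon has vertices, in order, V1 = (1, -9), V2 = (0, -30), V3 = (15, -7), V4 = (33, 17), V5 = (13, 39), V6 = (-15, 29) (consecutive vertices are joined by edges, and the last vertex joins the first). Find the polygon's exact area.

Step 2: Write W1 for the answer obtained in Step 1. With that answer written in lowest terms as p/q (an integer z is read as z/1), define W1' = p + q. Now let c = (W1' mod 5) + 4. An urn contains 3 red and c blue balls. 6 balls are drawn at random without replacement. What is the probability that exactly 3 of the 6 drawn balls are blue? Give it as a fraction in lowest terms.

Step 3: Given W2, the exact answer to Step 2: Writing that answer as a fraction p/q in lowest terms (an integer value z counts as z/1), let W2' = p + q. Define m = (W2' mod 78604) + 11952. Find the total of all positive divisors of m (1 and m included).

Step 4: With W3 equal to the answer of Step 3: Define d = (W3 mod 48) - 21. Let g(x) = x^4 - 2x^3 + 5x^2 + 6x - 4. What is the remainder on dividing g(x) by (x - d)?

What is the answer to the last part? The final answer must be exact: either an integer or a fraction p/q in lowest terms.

Step 1: cross terms: (1*-30 - 0*-9)=-30, (0*-7 - 15*-30)=450, (15*17 - 33*-7)=486, (33*39 - 13*17)=1066, (13*29 - -15*39)=962, (-15*-9 - 1*29)=106; twice the area = |3040| = 3040; area = 1520; answer 1520
Step 2: W1 = 1520; threaded value p + q = 1521; c = 5; total draws C(8,6) = 28; favorable C(5,3)*C(3,3) = 10; P = 5/14; answer 5/14
Step 3: W2 = 5/14; threaded value p + q = 19; m = 11971; 11971 is prime, so its only divisors are 1 and 11971; sigma = 1 + 11971 = 11972; answer 11972
Step 4: W3 = 11972; d = -1; remainder = value at the root: 1*(-1)^4 - 2*(-1)^3 + 5*(-1)^2 + 6*(-1)^1 - 4 = (1) + (2) + (5) + (-6) + (-4) = -2; answer -2

-2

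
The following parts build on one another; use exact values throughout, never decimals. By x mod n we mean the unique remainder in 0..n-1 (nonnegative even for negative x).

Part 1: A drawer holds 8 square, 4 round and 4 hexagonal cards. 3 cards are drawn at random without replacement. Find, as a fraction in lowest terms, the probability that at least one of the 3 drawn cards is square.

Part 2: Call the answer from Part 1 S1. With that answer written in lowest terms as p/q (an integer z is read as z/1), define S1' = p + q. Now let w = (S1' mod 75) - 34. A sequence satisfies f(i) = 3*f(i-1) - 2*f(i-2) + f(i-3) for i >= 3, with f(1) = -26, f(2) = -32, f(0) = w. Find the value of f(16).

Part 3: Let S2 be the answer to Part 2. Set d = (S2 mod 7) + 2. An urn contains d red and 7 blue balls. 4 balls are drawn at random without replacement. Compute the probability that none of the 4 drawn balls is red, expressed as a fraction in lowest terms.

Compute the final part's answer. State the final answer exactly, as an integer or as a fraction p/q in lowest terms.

Part 1: total draws C(16,3) = 560; complement C(8,3) = 56; favorable 560 - 56 = 504; P = 9/10; answer 9/10
Part 2: S1 = 9/10; threaded value p + q = 19; w = -15; f(3) = 3*(-32) - 2*(-26) + 1*(-15) = -59; iterating: f(3)=-59, f(4)=-139, f(5)=-331, f(6)=-774, f(7)=-1799, f(8)=-4180, f(9)=-9716, f(10)=-22587, f(11)=-52509, f(12)=-122069, f(13)=-283776, f(14)=-659699, f(15)=-1533614, f(16)=-3565220; answer -3565220
Part 3: S2 = -3565220; d = 8; total draws C(15,4) = 1365; favorable C(7,4) = 35; P = 1/39; answer 1/39

1/39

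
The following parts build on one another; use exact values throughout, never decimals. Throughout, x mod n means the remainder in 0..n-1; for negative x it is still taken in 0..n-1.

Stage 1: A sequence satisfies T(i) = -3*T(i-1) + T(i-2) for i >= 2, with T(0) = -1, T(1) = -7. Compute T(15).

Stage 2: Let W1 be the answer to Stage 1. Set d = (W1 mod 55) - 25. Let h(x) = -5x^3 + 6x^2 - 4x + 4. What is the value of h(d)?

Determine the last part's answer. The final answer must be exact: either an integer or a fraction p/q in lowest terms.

76

Stage 1: T(2) = -3*(-7) + 1*(-1) = 20; iterating: T(2)=20, T(3)=-67, T(4)=221, T(5)=-730, T(6)=2411, T(7)=-7963, T(8)=26300, T(9)=-86863, T(10)=286889, T(11)=-947530, T(12)=3129479, T(13)=-10335967, T(14)=34137380, T(15)=-112748107; answer -112748107
Stage 2: W1 = -112748107; d = -2; -5*(-2)^3 + 6*(-2)^2 - 4*(-2)^1 + 4 = (40) + (24) + (8) + (4) = 76; answer 76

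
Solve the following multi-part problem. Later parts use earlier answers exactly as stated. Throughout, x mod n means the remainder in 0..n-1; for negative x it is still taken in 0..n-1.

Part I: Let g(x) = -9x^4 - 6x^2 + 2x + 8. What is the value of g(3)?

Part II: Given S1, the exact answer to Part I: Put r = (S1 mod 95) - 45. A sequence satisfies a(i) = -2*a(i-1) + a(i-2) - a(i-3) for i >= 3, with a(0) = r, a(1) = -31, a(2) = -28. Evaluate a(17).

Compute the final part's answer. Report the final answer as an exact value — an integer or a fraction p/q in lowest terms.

-4871452

Part I: -9*(3)^4 - 6*(3)^2 + 2*(3)^1 + 8 = (-729) + (-54) + (6) + (8) = -769; answer -769
Part II: S1 = -769; r = 41; a(3) = -2*(-28) + 1*(-31) - 1*(41) = -16; iterating: a(3)=-16, a(4)=35, a(5)=-58, a(6)=167, a(7)=-427, a(8)=1079, a(9)=-2752, a(10)=7010, a(11)=-17851, a(12)=45464, a(13)=-115789, a(14)=294893, a(15)=-751039, a(16)=1912760, a(17)=-4871452; answer -4871452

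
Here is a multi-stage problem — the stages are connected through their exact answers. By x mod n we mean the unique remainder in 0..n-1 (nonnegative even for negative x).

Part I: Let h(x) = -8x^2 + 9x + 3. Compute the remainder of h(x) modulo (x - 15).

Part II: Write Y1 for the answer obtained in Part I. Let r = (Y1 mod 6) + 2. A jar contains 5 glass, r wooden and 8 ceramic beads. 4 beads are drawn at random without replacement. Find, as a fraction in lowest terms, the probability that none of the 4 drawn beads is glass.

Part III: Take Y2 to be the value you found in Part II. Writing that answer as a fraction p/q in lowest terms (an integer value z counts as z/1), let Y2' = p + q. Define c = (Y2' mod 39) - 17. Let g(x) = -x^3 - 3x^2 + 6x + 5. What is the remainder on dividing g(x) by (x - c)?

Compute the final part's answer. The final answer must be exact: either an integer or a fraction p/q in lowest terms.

Part I: remainder = value at the root: -8*(15)^2 + 9*(15)^1 + 3 = (-1800) + (135) + (3) = -1662; answer -1662
Part II: Y1 = -1662; r = 2; total draws C(15,4) = 1365; favorable C(10,4) = 210; P = 2/13; answer 2/13
Part III: Y2 = 2/13; threaded value p + q = 15; c = -2; remainder = value at the root: -1*(-2)^3 - 3*(-2)^2 + 6*(-2)^1 + 5 = (8) + (-12) + (-12) + (5) = -11; answer -11

-11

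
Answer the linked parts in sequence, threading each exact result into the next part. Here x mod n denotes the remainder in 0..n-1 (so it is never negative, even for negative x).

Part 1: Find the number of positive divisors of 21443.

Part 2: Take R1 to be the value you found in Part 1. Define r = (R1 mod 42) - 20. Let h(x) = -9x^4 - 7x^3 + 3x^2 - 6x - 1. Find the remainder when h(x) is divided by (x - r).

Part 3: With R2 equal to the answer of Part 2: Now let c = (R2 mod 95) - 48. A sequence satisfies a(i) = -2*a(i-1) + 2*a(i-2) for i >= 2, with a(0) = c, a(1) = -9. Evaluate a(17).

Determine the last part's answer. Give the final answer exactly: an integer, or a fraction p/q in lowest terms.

81798912

Part 1: 21443 = 41 * 523; number of divisors = (1+1) * (1+1) = 4; answer 4
Part 2: R1 = 4; r = -16; remainder = value at the root: -9*(-16)^4 - 7*(-16)^3 + 3*(-16)^2 - 6*(-16)^1 - 1 = (-589824) + (28672) + (768) + (96) + (-1) = -560289; answer -560289
Part 3: R2 = -560289; c = -27; a(2) = -2*(-9) + 2*(-27) = -36; iterating: a(2)=-36, a(3)=54, a(4)=-180, a(5)=468, a(6)=-1296, a(7)=3528, a(8)=-9648, a(9)=26352, a(10)=-72000, a(11)=196704, a(12)=-537408, a(13)=1468224, a(14)=-4011264, a(15)=10958976, a(16)=-29940480, a(17)=81798912; answer 81798912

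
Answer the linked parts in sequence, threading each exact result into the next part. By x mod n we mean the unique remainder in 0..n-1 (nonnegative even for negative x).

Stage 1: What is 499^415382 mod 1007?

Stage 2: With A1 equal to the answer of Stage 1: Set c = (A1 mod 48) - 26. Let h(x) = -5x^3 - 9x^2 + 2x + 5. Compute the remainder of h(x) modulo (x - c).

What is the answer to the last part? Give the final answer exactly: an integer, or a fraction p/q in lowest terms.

-37501

Stage 1: squarings mod 1007: 499^1=499, 499^2=272, 499^4=473, 499^8=175, 499^16=415, 499^32=28, 499^64=784, 499^128=386, 499^256=967, 499^512=593, 499^1024=206, 499^2048=142, 499^4096=24, 499^8192=576, 499^16384=473, 499^32768=175, 499^65536=415, 499^131072=28, 499^262144=784; 499^415382 = 499^2 * 499^4 * 499^16 * 499^128 * 499^512 * 499^1024 * 499^4096 * 499^16384 * 499^131072 * 499^262144 = 237 (mod 1007); answer 237
Stage 2: A1 = 237; c = 19; remainder = value at the root: -5*(19)^3 - 9*(19)^2 + 2*(19)^1 + 5 = (-34295) + (-3249) + (38) + (5) = -37501; answer -37501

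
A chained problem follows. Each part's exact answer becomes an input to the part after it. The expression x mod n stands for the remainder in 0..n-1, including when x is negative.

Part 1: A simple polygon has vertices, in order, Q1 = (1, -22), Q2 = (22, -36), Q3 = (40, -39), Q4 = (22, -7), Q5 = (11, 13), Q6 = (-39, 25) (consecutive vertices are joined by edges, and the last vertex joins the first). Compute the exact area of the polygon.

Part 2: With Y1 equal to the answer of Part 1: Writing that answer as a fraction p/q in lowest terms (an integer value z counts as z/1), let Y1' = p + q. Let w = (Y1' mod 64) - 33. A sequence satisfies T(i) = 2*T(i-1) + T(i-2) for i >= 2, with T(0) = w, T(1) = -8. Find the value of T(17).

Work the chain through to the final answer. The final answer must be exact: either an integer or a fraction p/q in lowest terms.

-23689304

Part 1: cross terms: (1*-36 - 22*-22)=448, (22*-39 - 40*-36)=582, (40*-7 - 22*-39)=578, (22*13 - 11*-7)=363, (11*25 - -39*13)=782, (-39*-22 - 1*25)=833; twice the area = |3586| = 3586; area = 1793; answer 1793
Part 2: Y1 = 1793; threaded value p + q = 1794; w = -31; T(2) = 2*(-8) + 1*(-31) = -47; iterating: T(2)=-47, T(3)=-102, T(4)=-251, T(5)=-604, T(6)=-1459, T(7)=-3522, T(8)=-8503, T(9)=-20528, T(10)=-49559, T(11)=-119646, T(12)=-288851, T(13)=-697348, T(14)=-1683547, T(15)=-4064442, T(16)=-9812431, T(17)=-23689304; answer -23689304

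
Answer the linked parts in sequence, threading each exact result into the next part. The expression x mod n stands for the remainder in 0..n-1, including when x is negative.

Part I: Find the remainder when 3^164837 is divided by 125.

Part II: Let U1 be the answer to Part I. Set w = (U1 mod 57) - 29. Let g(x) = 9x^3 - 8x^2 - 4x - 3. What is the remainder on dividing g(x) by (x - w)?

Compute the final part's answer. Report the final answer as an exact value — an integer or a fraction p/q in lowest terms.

Part I: squarings mod 125: 3^1=3, 3^2=9, 3^4=81, 3^8=61, 3^16=96, 3^32=91, 3^64=31, 3^128=86, 3^256=21, 3^512=66, 3^1024=106, 3^2048=111, 3^4096=71, 3^8192=41, 3^16384=56, 3^32768=11, 3^65536=121, 3^131072=16; 3^164837 = 3^1 * 3^4 * 3^32 * 3^64 * 3^128 * 3^256 * 3^512 * 3^32768 * 3^131072 = 113 (mod 125); answer 113
Part II: U1 = 113; w = 27; remainder = value at the root: 9*(27)^3 - 8*(27)^2 - 4*(27)^1 - 3 = (177147) + (-5832) + (-108) + (-3) = 171204; answer 171204

171204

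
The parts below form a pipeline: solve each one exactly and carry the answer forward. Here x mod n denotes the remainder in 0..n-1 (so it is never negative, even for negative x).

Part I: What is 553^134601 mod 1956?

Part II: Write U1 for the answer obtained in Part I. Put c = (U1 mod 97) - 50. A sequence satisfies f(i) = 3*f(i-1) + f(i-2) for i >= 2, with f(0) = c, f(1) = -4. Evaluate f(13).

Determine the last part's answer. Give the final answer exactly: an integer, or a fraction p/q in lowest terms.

Part I: squarings mod 1956: 553^1=553, 553^2=673, 553^4=1093, 553^8=1489, 553^16=973, 553^32=25, 553^64=625, 553^128=1381, 553^256=61, 553^512=1765, 553^1024=1273, 553^2048=961, 553^4096=289, 553^8192=1369, 553^16384=313, 553^32768=169, 553^65536=1177, 553^131072=481; 553^134601 = 553^1 * 553^8 * 553^64 * 553^128 * 553^256 * 553^1024 * 553^2048 * 553^131072 = 133 (mod 1956); answer 133
Part II: U1 = 133; c = -14; f(2) = 3*(-4) + 1*(-14) = -26; iterating: f(2)=-26, f(3)=-82, f(4)=-272, f(5)=-898, f(6)=-2966, f(7)=-9796, f(8)=-32354, f(9)=-106858, f(10)=-352928, f(11)=-1165642, f(12)=-3849854, f(13)=-12715204; answer -12715204

-12715204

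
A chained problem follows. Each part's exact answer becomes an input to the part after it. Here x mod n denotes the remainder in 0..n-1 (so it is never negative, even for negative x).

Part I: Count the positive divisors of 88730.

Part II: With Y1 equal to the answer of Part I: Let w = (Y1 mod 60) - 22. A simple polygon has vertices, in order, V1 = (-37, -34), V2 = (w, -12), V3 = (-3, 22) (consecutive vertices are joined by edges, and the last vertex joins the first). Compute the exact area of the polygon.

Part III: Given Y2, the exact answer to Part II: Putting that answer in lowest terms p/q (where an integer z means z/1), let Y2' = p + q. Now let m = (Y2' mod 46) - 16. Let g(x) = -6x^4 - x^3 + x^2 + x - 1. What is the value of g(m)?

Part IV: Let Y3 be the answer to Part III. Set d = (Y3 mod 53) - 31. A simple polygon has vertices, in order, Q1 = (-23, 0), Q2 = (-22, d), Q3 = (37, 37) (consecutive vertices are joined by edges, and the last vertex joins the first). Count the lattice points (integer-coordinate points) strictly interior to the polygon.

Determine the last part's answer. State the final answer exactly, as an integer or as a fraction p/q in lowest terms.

Part I: 88730 = 2 * 5 * 19 * 467; number of divisors = (1+1) * (1+1) * (1+1) * (1+1) = 16; answer 16
Part II: Y1 = 16; w = -6; cross terms: (-37*-12 - -6*-34)=240, (-6*22 - -3*-12)=-168, (-3*-34 - -37*22)=916; twice the area = |988| = 988; area = 494; answer 494
Part III: Y2 = 494; threaded value p + q = 495; m = 19; -6*(19)^4 - 1*(19)^3 + 1*(19)^2 + 1*(19)^1 - 1 = (-781926) + (-6859) + (361) + (19) + (-1) = -788406; answer -788406
Part IV: Y3 = -788406; d = -9; cross terms: (-23*-9 - -22*0)=207, (-22*37 - 37*-9)=-481, (37*0 - -23*37)=851; twice the area = |577| = 577; area = 577/2; boundary points = 1 + 1 + 1 = 3; strictly interior points = area - boundary/2 + 1 = 288; answer 288

288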